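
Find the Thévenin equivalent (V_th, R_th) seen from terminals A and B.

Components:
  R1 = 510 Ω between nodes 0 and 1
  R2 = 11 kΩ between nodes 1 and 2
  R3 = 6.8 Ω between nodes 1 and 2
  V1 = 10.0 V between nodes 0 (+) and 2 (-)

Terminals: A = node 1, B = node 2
Step 1 — V_th is the open-circuit voltage V_A - V_B (nothing connected across the terminals).
Nodal analysis, taking node 2 as the 0 V reference.
Source V1 fixes V_0 = 10 V.
KCL at each unknown node (sum of currents leaving = 0; resistances in Ω):
  Node 1: (V_1 - 10)/510 + (V_1 - 0)/11000 + (V_1 - 0)/6.8 = 0
Collecting terms: 0.1491 × V_1 = 0.01961  =>  V_1 = 0.1315 V
V_th = V_1 - V_2 = 0.1315 - 0 = 0.1315 V
Step 2 — R_th: zero the source — replace V1 by a short circuit (node 2 merges into node 0) — and find the resistance seen between A (node 1) and B (node 0).
Reduce the network between node 1 (A) and node 0 (B) by series/parallel combination:
  Rp1 = R1 ‖ R2 ‖ R3 (parallel, all between nodes 0 and 1) = 1/(1/510 + 1/11000 + 1/6.8) = 6.706 Ω
R_th = 6.706 Ω

Final answer: V_th = 0.1315 V, R_th = 6.706 Ω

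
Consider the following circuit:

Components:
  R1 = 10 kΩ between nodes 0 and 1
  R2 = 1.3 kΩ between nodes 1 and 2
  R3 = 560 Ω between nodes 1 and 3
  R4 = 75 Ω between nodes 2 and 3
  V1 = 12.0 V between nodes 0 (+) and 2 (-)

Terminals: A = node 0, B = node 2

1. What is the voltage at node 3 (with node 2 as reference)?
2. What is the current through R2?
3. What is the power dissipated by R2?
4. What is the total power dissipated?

Nodal analysis, taking node 2 as the 0 V reference.
Source V1 fixes V_0 = 12 V.
KCL at each unknown node (sum of currents leaving = 0; resistances in Ω):
  Node 1: (V_1 - 12)/10000 + (V_1 - 0)/1300 + (V_1 - V_3)/560 = 0
  Node 3: (V_3 - V_1)/560 + (V_3 - 0)/75 = 0
Collecting terms (coefficients in siemens):
  0.002655·V_1 - 0.001786·V_3 = 0.0012
  0.01512·V_3 - 0.001786·V_1 = 0
Determinant D = (0.002655)(0.01512) - (-0.001786)(-0.001786) = 0.00003695
V_1 = [(0.0012)(0.01512) - (-0.001786)(0)]/D = 0.491 V
V_3 = [(0.002655)(0) - (0.0012)(-0.001786)]/D = 0.05799 V
Part 1:
  Read off the nodal solution: V_3 = 0.05799 V
Part 2:
  I_R2 = (V_1 - V_2)/R2 = (0.491 - 0)/1300 = 0.0003777 A
  Magnitude: I_R2 = 0.0003777 A
Part 3:
  I_R2 = (V_1 - V_2)/R2 = (0.491 - 0)/1300 = 0.0003777 A
  P_R2 = I_R2² × R2 = (0.0003777)² × 1300 = 0.0001854 W
Part 4:
  Power in each resistor, P = (ΔV)²/R:
    P_R1 = (12 - 0.491)²/10000 = 0.01325 W
    P_R2 = (0.491 - 0)²/1300 = 0.0001854 W
    P_R3 = (0.491 - 0.05799)²/560 = 0.0003348 W
    P_R4 = (0 - 0.05799)²/75 = 0.00004484 W
  P_total = P_R1 + P_R2 + P_R3 + P_R4 = 0.01381 W

Final answers:
1. V_3 = 0.05799 V
2. I_R2 = 0.0003777 A
3. P_R2 = 0.0001854 W
4. P_total = 0.01381 W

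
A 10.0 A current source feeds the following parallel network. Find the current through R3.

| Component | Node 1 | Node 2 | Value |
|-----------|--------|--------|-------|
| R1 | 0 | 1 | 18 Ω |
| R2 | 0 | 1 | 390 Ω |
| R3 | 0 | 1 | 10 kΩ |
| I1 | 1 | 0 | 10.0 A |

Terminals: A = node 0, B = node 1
All resistors sit directly between nodes 0 and 1, so they are in parallel and share one voltage V; the full source current 10 A splits among them.
1/R_par = 1/18 + 1/390 + 1/10000 = 0.05822 S  =>  R_par = 17.18 Ω
V = I × R_par = 10 × 17.18 = 171.8 V
I_R3 = V/R3 = 171.8/10000 = 0.01718 A

Final answer: 0.01718 A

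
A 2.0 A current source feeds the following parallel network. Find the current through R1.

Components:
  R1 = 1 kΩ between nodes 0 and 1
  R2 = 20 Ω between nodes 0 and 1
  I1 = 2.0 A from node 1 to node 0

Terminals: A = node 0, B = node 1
All resistors sit directly between nodes 0 and 1, so they are in parallel and share one voltage V; the full source current 2 A splits among them.
1/R_par = 1/1000 + 1/20 = 0.051 S  =>  R_par = 19.61 Ω
V = I × R_par = 2 × 19.61 = 39.22 V
I_R1 = V/R1 = 39.22/1000 = 0.03922 A

Final answer: 0.03922 A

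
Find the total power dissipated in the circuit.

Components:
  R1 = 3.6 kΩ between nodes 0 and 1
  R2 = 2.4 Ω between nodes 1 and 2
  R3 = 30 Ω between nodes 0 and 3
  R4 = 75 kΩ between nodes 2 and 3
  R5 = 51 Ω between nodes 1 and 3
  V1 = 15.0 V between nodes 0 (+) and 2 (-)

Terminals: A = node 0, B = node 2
Nodal analysis, taking node 2 as the 0 V reference.
Source V1 fixes V_0 = 15 V.
KCL at each unknown node (sum of currents leaving = 0; resistances in Ω):
  Node 1: (V_1 - 15)/3600 + (V_1 - 0)/2.4 + (V_1 - V_3)/51 = 0
  Node 3: (V_3 - 15)/30 + (V_3 - 0)/75000 + (V_3 - V_1)/51 = 0
Collecting terms (coefficients in siemens):
  0.4366·V_1 - 0.01961·V_3 = 0.004167
  0.05295·V_3 - 0.01961·V_1 = 0.5
Determinant D = (0.4366)(0.05295) - (-0.01961)(-0.01961) = 0.02273
V_1 = [(0.004167)(0.05295) - (-0.01961)(0.5)]/D = 0.441 V
V_3 = [(0.4366)(0.5) - (0.004167)(-0.01961)]/D = 9.605 V
Power in each resistor, P = (ΔV)²/R:
  P_R1 = (15 - 0.441)²/3600 = 0.05888 W
  P_R2 = (0.441 - 0)²/2.4 = 0.08102 W
  P_R3 = (15 - 9.605)²/30 = 0.9701 W
  P_R4 = (0 - 9.605)²/75000 = 0.00123 W
  P_R5 = (0.441 - 9.605)²/51 = 1.647 W
P_total = P_R1 + P_R2 + P_R3 + P_R4 + P_R5 = 2.758 W

Final answer: 2.758 W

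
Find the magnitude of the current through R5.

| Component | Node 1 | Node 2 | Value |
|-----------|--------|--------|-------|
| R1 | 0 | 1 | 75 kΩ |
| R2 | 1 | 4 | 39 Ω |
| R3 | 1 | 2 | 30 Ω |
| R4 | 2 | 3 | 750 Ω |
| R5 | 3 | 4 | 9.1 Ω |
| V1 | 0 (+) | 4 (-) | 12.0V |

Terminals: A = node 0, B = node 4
Nodal analysis, taking node 4 as the 0 V reference.
Source V1 fixes V_0 = 12 V.
KCL at each unknown node (sum of currents leaving = 0; resistances in Ω):
  Node 1: (V_1 - 12)/75000 + (V_1 - 0)/39 + (V_1 - V_2)/30 = 0
  Node 2: (V_2 - V_1)/30 + (V_2 - V_3)/750 = 0
  Node 3: (V_3 - V_2)/750 + (V_3 - 0)/9.1 = 0
Collecting terms (coefficients in siemens):
  0.05899·V_1 - 0.03333·V_2 = 0.00016
  0.03467·V_2 - 0.03333·V_1 - 0.001333·V_3 = 0
  0.1112·V_3 - 0.001333·V_2 = 0
Solving these 3 simultaneous equations (Gaussian elimination) gives:
  V_1 = 0.005943 V, V_2 = 0.005717 V, V_3 = 0.00006854 V
I_R5 = (V_3 - V_4)/R5 = (0.00006854 - 0)/9.1 = 0.000007532 A
|I_R5| = 0.000007532 A

Final answer: |I_R5| = 7.532e-06 A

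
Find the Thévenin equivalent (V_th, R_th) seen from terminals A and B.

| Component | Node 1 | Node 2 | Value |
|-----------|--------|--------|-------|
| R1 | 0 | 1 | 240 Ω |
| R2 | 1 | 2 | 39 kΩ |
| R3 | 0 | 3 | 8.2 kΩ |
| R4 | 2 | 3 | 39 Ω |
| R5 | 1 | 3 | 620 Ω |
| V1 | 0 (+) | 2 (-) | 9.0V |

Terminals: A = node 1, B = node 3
Step 1 — V_th is the open-circuit voltage V_A - V_B (nothing connected across the terminals).
Nodal analysis, taking node 2 as the 0 V reference.
Source V1 fixes V_0 = 9 V.
KCL at each unknown node (sum of currents leaving = 0; resistances in Ω):
  Node 1: (V_1 - 9)/240 + (V_1 - 0)/39000 + (V_1 - V_3)/620 = 0
  Node 3: (V_3 - 9)/8200 + (V_3 - 0)/39 + (V_3 - V_1)/620 = 0
Collecting terms (coefficients in siemens):
  0.005805·V_1 - 0.001613·V_3 = 0.0375
  0.02738·V_3 - 0.001613·V_1 = 0.001098
Determinant D = (0.005805)(0.02738) - (-0.001613)(-0.001613) = 0.0001563
V_1 = [(0.0375)(0.02738) - (-0.001613)(0.001098)]/D = 6.579 V
V_3 = [(0.005805)(0.001098) - (0.0375)(-0.001613)]/D = 0.4277 V
V_th = V_1 - V_3 = 6.579 - 0.4277 = 6.151 V
Step 2 — R_th: zero the source — replace V1 by a short circuit (node 2 merges into node 0) — and find the resistance seen between A (node 1) and B (node 3).
Reduce the network between node 1 (A) and node 3 (B) by series/parallel combination:
  Rp1 = R1 ‖ R2 (parallel, both between nodes 0 and 1) = 1/(1/240 + 1/39000) = 238.5 Ω
  Rp2 = R3 ‖ R4 (parallel, both between nodes 0 and 3) = 1/(1/8200 + 1/39) = 38.82 Ω
  Rs1 = Rp1 + Rp2 (series, joined only at node 0) = 238.5 + 38.82 = 277.3 Ω
  Rp3 = R5 ‖ Rs1 (parallel, both between nodes 1 and 3) = 1/(1/620 + 1/277.3) = 191.6 Ω
R_th = 191.6 Ω

Final answer: V_th = 6.151 V, R_th = 191.6 Ω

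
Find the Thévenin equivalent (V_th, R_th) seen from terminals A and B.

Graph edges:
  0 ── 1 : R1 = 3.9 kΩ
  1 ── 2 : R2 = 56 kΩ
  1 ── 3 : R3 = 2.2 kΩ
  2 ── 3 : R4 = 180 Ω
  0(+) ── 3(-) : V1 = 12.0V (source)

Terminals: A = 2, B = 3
Step 1 — V_th is the open-circuit voltage V_A - V_B (nothing connected across the terminals).
Nodal analysis, taking node 3 as the 0 V reference.
Source V1 fixes V_0 = 12 V.
KCL at each unknown node (sum of currents leaving = 0; resistances in Ω):
  Node 1: (V_1 - 12)/3900 + (V_1 - V_2)/56000 + (V_1 - 0)/2200 = 0
  Node 2: (V_2 - V_1)/56000 + (V_2 - 0)/180 = 0
Collecting terms (coefficients in siemens):
  0.0007288·V_1 - 0.00001786·V_2 = 0.003077
  0.005573·V_2 - 0.00001786·V_1 = 0
Determinant D = (0.0007288)(0.005573) - (-0.00001786)(-0.00001786) = 0.000004062
V_1 = [(0.003077)(0.005573) - (-0.00001786)(0)]/D = 4.222 V
V_2 = [(0.0007288)(0) - (0.003077)(-0.00001786)]/D = 0.01353 V
V_th = V_2 - V_3 = 0.01353 - 0 = 0.01353 V
Step 2 — R_th: zero the source — replace V1 by a short circuit (node 3 merges into node 0) — and find the resistance seen between A (node 2) and B (node 0).
Reduce the network between node 2 (A) and node 0 (B) by series/parallel combination:
  Rp1 = R1 ‖ R3 (parallel, both between nodes 0 and 1) = 1/(1/3900 + 1/2200) = 1407 Ω
  Rs1 = R2 + Rp1 (series, joined only at node 1) = 56000 + 1407 = 57410 Ω
  Rp2 = R4 ‖ Rs1 (parallel, both between nodes 0 and 2) = 1/(1/180 + 1/57410) = 179.4 Ω
R_th = 179.4 Ω

Final answer: V_th = 0.01353 V, R_th = 179.4 Ω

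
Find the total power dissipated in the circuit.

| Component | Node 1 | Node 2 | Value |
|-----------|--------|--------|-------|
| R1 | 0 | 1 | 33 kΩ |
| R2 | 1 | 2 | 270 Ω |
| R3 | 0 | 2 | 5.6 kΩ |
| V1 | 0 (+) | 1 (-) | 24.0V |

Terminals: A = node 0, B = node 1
Nodal analysis, taking node 1 as the 0 V reference.
Source V1 fixes V_0 = 24 V.
KCL at each unknown node (sum of currents leaving = 0; resistances in Ω):
  Node 2: (V_2 - 0)/270 + (V_2 - 24)/5600 = 0
Collecting terms: 0.003882 × V_2 = 0.004286  =>  V_2 = 1.104 V
Power in each resistor, P = (ΔV)²/R:
  P_R1 = (24 - 0)²/33000 = 0.01745 W
  P_R2 = (0 - 1.104)²/270 = 0.004513 W
  P_R3 = (24 - 1.104)²/5600 = 0.09361 W
P_total = P_R1 + P_R2 + P_R3 = 0.1156 W

Final answer: 0.1156 W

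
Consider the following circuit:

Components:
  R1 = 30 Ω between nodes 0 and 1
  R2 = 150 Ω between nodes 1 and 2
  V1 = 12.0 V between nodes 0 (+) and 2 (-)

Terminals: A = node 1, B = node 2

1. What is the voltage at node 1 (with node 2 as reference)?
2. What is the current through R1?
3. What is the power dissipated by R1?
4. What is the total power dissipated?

Nodal analysis, taking node 2 as the 0 V reference.
Source V1 fixes V_0 = 12 V.
KCL at each unknown node (sum of currents leaving = 0; resistances in Ω):
  Node 1: (V_1 - 12)/30 + (V_1 - 0)/150 = 0
Collecting terms: 0.04 × V_1 = 0.4  =>  V_1 = 10 V
Part 1:
  Read off the nodal solution: V_1 = 10 V
Part 2:
  I_R1 = (V_0 - V_1)/R1 = (12 - 10)/30 = 0.06667 A
  Magnitude: I_R1 = 0.06667 A
Part 3:
  I_R1 = (V_0 - V_1)/R1 = (12 - 10)/30 = 0.06667 A
  P_R1 = I_R1² × R1 = (0.06667)² × 30 = 0.1333 W
Part 4:
  Power in each resistor, P = (ΔV)²/R:
    P_R1 = (12 - 10)²/30 = 0.1333 W
    P_R2 = (10 - 0)²/150 = 0.6667 W
  P_total = P_R1 + P_R2 = 0.8 W

Final answers:
1. V_1 = 10 V
2. I_R1 = 0.06667 A
3. P_R1 = 0.1333 W
4. P_total = 0.8 W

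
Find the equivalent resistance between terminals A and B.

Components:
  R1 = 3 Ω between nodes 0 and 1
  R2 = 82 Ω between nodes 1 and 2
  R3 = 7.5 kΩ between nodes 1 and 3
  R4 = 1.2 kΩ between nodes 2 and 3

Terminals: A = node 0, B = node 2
Reduce the network between node 0 (A) and node 2 (B) by series/parallel combination:
  Rs1 = R3 + R4 (series, joined only at node 3) = 7500 + 1200 = 8700 Ω
  Rp1 = R2 ‖ Rs1 (parallel, both between nodes 1 and 2) = 1/(1/82 + 1/8700) = 81.23 Ω
  Rs2 = R1 + Rp1 (series, joined only at node 1) = 3 + 81.23 = 84.23 Ω
R_eq = 84.23 Ω

Final answer: 84.23 Ω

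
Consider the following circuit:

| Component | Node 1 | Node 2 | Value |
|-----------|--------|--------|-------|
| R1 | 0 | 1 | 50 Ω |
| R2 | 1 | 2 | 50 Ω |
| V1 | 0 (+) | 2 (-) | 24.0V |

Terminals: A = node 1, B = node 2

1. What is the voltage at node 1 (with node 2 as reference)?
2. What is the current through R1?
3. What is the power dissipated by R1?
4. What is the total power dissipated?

Nodal analysis, taking node 2 as the 0 V reference.
Source V1 fixes V_0 = 24 V.
KCL at each unknown node (sum of currents leaving = 0; resistances in Ω):
  Node 1: (V_1 - 24)/50 + (V_1 - 0)/50 = 0
Collecting terms: 0.04 × V_1 = 0.48  =>  V_1 = 12 V
Part 1:
  Read off the nodal solution: V_1 = 12 V
Part 2:
  I_R1 = (V_0 - V_1)/R1 = (24 - 12)/50 = 0.24 A
  Magnitude: I_R1 = 0.24 A
Part 3:
  I_R1 = (V_0 - V_1)/R1 = (24 - 12)/50 = 0.24 A
  P_R1 = I_R1² × R1 = (0.24)² × 50 = 2.88 W
Part 4:
  Power in each resistor, P = (ΔV)²/R:
    P_R1 = (24 - 12)²/50 = 2.88 W
    P_R2 = (12 - 0)²/50 = 2.88 W
  P_total = P_R1 + P_R2 = 5.76 W

Final answers:
1. V_1 = 12 V
2. I_R1 = 0.24 A
3. P_R1 = 2.88 W
4. P_total = 5.76 W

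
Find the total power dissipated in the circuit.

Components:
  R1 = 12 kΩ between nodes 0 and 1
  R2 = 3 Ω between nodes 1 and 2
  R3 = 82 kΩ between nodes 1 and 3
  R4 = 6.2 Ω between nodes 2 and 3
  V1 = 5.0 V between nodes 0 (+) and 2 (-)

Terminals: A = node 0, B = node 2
Nodal analysis, taking node 2 as the 0 V reference.
Source V1 fixes V_0 = 5 V.
KCL at each unknown node (sum of currents leaving = 0; resistances in Ω):
  Node 1: (V_1 - 5)/12000 + (V_1 - 0)/3 + (V_1 - V_3)/82000 = 0
  Node 3: (V_3 - V_1)/82000 + (V_3 - 0)/6.2 = 0
Collecting terms (coefficients in siemens):
  0.3334·V_1 - 0.0000122·V_3 = 0.0004167
  0.1613·V_3 - 0.0000122·V_1 = 0
Determinant D = (0.3334)(0.1613) - (-0.0000122)(-0.0000122) = 0.05378
V_1 = [(0.0004167)(0.1613) - (-0.0000122)(0)]/D = 0.00125 V
V_3 = [(0.3334)(0) - (0.0004167)(-0.0000122)]/D = 0.00000009448 V
Power in each resistor, P = (ΔV)²/R:
  P_R1 = (5 - 0.00125)²/12000 = 0.002082 W
  P_R2 = (0.00125 - 0)²/3 = 0.0000005205 W
  P_R3 = (0.00125 - 0.00000009448)²/82000 = 0.00000000001904 W
  P_R4 = (0 - 0.00000009448)²/6.2 = 0.00000000000000144 W
P_total = P_R1 + P_R2 + P_R3 + P_R4 = 0.002083 W

Final answer: 0.002083 W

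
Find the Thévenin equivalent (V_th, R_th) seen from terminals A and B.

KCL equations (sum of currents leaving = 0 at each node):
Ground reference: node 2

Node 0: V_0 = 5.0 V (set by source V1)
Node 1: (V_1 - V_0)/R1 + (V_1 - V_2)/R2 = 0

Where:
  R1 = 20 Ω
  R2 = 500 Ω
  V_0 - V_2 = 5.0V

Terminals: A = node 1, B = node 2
Step 1 — V_th is the open-circuit voltage V_A - V_B (nothing connected across the terminals).
Nodal analysis, taking node 2 as the 0 V reference.
Source V1 fixes V_0 = 5 V.
KCL at each unknown node (sum of currents leaving = 0; resistances in Ω):
  Node 1: (V_1 - 5)/20 + (V_1 - 0)/500 = 0
Collecting terms: 0.052 × V_1 = 0.25  =>  V_1 = 4.808 V
V_th = V_1 - V_2 = 4.808 - 0 = 4.808 V
Step 2 — R_th: zero the source — replace V1 by a short circuit (node 2 merges into node 0) — and find the resistance seen between A (node 1) and B (node 0).
Reduce the network between node 1 (A) and node 0 (B) by series/parallel combination:
  Rp1 = R1 ‖ R2 (parallel, both between nodes 0 and 1) = 1/(1/20 + 1/500) = 19.23 Ω
R_th = 19.23 Ω

Final answer: V_th = 4.808 V, R_th = 19.23 Ω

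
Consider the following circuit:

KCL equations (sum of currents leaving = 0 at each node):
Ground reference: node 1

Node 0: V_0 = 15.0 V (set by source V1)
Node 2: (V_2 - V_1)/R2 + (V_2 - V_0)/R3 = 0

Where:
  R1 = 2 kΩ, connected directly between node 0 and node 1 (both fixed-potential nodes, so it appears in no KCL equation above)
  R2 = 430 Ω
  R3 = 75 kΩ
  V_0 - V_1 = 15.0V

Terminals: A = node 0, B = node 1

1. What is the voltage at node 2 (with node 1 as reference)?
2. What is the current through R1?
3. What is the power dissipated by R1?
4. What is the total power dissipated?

Nodal analysis, taking node 1 as the 0 V reference.
Source V1 fixes V_0 = 15 V.
KCL at each unknown node (sum of currents leaving = 0; resistances in Ω):
  Node 2: (V_2 - 0)/430 + (V_2 - 15)/75000 = 0
Collecting terms: 0.002339 × V_2 = 0.0002  =>  V_2 = 0.08551 V
Part 1:
  Read off the nodal solution: V_2 = 0.08551 V
Part 2:
  I_R1 = (V_0 - V_1)/R1 = (15 - 0)/2000 = 0.0075 A
  Magnitude: I_R1 = 0.0075 A
Part 3:
  I_R1 = (V_0 - V_1)/R1 = (15 - 0)/2000 = 0.0075 A
  P_R1 = I_R1² × R1 = (0.0075)² × 2000 = 0.1125 W
Part 4:
  Power in each resistor, P = (ΔV)²/R:
    P_R1 = (15 - 0)²/2000 = 0.1125 W
    P_R2 = (0 - 0.08551)²/430 = 0.000017 W
    P_R3 = (15 - 0.08551)²/75000 = 0.002966 W
  P_total = P_R1 + P_R2 + P_R3 = 0.1155 W

Final answers:
1. V_2 = 0.08551 V
2. I_R1 = 0.0075 A
3. P_R1 = 0.1125 W
4. P_total = 0.1155 W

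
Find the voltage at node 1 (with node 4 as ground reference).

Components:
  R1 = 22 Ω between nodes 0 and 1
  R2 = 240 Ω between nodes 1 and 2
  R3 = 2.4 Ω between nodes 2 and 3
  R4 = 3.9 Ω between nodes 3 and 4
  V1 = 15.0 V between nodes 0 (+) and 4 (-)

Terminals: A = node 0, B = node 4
Nodal analysis, taking node 4 as the 0 V reference.
Source V1 fixes V_0 = 15 V.
KCL at each unknown node (sum of currents leaving = 0; resistances in Ω):
  Node 1: (V_1 - 15)/22 + (V_1 - V_2)/240 = 0
  Node 2: (V_2 - V_1)/240 + (V_2 - V_3)/2.4 = 0
  Node 3: (V_3 - V_2)/2.4 + (V_3 - 0)/3.9 = 0
Collecting terms (coefficients in siemens):
  0.04962·V_1 - 0.004167·V_2 = 0.6818
  0.4208·V_2 - 0.004167·V_1 - 0.4167·V_3 = 0
  0.6731·V_3 - 0.4167·V_2 = 0
Solving these 3 simultaneous equations (Gaussian elimination) gives:
  V_1 = 13.77 V, V_2 = 0.3522 V, V_3 = 0.218 V
The requested potential is V_1 = 13.77 V.

Final answer: V_1 = 13.77 V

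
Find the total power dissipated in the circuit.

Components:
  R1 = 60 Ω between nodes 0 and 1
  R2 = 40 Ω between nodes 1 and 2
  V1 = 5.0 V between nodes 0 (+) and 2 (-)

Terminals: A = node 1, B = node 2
Nodal analysis, taking node 2 as the 0 V reference.
Source V1 fixes V_0 = 5 V.
KCL at each unknown node (sum of currents leaving = 0; resistances in Ω):
  Node 1: (V_1 - 5)/60 + (V_1 - 0)/40 = 0
Collecting terms: 0.04167 × V_1 = 0.08333  =>  V_1 = 2 V
Power in each resistor, P = (ΔV)²/R:
  P_R1 = (5 - 2)²/60 = 0.15 W
  P_R2 = (2 - 0)²/40 = 0.1 W
P_total = P_R1 + P_R2 = 0.25 W

Final answer: 0.25 W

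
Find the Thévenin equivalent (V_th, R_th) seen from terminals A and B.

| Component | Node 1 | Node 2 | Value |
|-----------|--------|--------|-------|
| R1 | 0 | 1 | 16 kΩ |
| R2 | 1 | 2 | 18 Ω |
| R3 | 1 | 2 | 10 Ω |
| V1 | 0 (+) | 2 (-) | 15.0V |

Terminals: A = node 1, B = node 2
Step 1 — V_th is the open-circuit voltage V_A - V_B (nothing connected across the terminals).
Nodal analysis, taking node 2 as the 0 V reference.
Source V1 fixes V_0 = 15 V.
KCL at each unknown node (sum of currents leaving = 0; resistances in Ω):
  Node 1: (V_1 - 15)/16000 + (V_1 - 0)/18 + (V_1 - 0)/10 = 0
Collecting terms: 0.1556 × V_1 = 0.0009375  =>  V_1 = 0.006024 V
V_th = V_1 - V_2 = 0.006024 - 0 = 0.006024 V
Step 2 — R_th: zero the source — replace V1 by a short circuit (node 2 merges into node 0) — and find the resistance seen between A (node 1) and B (node 0).
Reduce the network between node 1 (A) and node 0 (B) by series/parallel combination:
  Rp1 = R1 ‖ R2 ‖ R3 (parallel, all between nodes 0 and 1) = 1/(1/16000 + 1/18 + 1/10) = 6.426 Ω
R_th = 6.426 Ω

Final answer: V_th = 0.006024 V, R_th = 6.426 Ω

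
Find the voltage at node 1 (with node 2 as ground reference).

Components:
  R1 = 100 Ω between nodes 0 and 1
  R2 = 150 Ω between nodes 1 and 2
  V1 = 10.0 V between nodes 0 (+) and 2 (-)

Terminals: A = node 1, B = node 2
Nodal analysis, taking node 2 as the 0 V reference.
Source V1 fixes V_0 = 10 V.
KCL at each unknown node (sum of currents leaving = 0; resistances in Ω):
  Node 1: (V_1 - 10)/100 + (V_1 - 0)/150 = 0
Collecting terms: 0.01667 × V_1 = 0.1  =>  V_1 = 6 V
The requested potential is V_1 = 6 V.

Final answer: V_1 = 6 V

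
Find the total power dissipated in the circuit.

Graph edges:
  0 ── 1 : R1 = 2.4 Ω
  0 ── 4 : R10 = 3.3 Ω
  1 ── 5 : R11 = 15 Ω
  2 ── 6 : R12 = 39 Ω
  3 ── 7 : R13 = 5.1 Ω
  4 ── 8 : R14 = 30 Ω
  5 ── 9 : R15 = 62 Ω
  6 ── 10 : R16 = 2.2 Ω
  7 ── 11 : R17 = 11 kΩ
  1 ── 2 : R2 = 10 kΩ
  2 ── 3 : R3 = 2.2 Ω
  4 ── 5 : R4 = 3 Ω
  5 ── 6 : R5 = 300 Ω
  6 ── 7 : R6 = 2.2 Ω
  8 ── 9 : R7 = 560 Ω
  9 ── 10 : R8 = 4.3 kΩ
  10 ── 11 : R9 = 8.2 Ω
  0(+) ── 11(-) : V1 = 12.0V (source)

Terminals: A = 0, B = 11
Nodal analysis, taking node 11 as the 0 V reference.
Source V1 fixes V_0 = 12 V.
KCL at each unknown node (sum of currents leaving = 0; resistances in Ω):
  Node 1: (V_1 - 12)/2.4 + (V_1 - V_2)/10000 + (V_1 - V_5)/15 = 0
  Node 2: (V_2 - V_1)/10000 + (V_2 - V_3)/2.2 + (V_2 - V_6)/39 = 0
  Node 3: (V_3 - V_2)/2.2 + (V_3 - V_7)/5.1 = 0
  Node 4: (V_4 - V_5)/3 + (V_4 - 12)/3.3 + (V_4 - V_8)/30 = 0
  Node 5: (V_5 - V_4)/3 + (V_5 - V_6)/300 + (V_5 - V_1)/15 + (V_5 - V_9)/62 = 0
  Node 6: (V_6 - V_5)/300 + (V_6 - V_7)/2.2 + (V_6 - V_2)/39 + (V_6 - V_10)/2.2 = 0
  Node 7: (V_7 - V_6)/2.2 + (V_7 - V_3)/5.1 + (V_7 - 0)/11000 = 0
  Node 8: (V_8 - V_9)/560 + (V_8 - V_4)/30 = 0
  Node 9: (V_9 - V_8)/560 + (V_9 - V_10)/4300 + (V_9 - V_5)/62 = 0
  Node 10: (V_10 - V_9)/4300 + (V_10 - 0)/8.2 + (V_10 - V_6)/2.2 = 0
Collecting terms (coefficients in siemens):
  0.4834·V_1 - 0.0001·V_2 - 0.06667·V_5 = 5
  0.4803·V_2 - 0.0001·V_1 - 0.4545·V_3 - 0.02564·V_6 = 0
  0.6506·V_3 - 0.4545·V_2 - 0.1961·V_7 = 0
  0.6697·V_4 - 0.3333·V_5 - 0.03333·V_8 = 3.636
  0.4195·V_5 - 0.06667·V_1 - 0.3333·V_4 - 0.003333·V_6 - 0.01613·V_9 = 0
  0.9381·V_6 - 0.02564·V_2 - 0.003333·V_5 - 0.4545·V_7 - 0.4545·V_10 = 0
  0.6507·V_7 - 0.1961·V_3 - 0.4545·V_6 = 0
  0.03512·V_8 - 0.03333·V_4 - 0.001786·V_9 = 0
  0.01815·V_9 - 0.01613·V_5 - 0.001786·V_8 - 0.0002326·V_10 = 0
  0.5767·V_10 - 0.4545·V_6 - 0.0002326·V_9 = 0
Solving these 10 simultaneous equations (Gaussian elimination) gives:
  V_1 = 11.97 V, V_2 = 0.4366 V, V_3 = 0.4346 V, V_4 = 11.9 V
  V_5 = 11.81 V, V_6 = 0.4279 V, V_7 = 0.4298 V, V_8 = 11.89 V
  V_9 = 11.67 V, V_10 = 0.3419 V
Power in each resistor, P = (ΔV)²/R:
  P_R1 = (12 - 11.97)²/2.4 = 0.0003328 W
  P_R2 = (11.97 - 0.4366)²/10000 = 0.01331 W
  P_R3 = (0.4366 - 0.4346)²/2.2 = 0.0000019 W
  P_R4 = (11.9 - 11.81)²/3 = 0.002624 W
  P_R5 = (11.81 - 0.4279)²/300 = 0.432 W
  P_R6 = (0.4279 - 0.4298)²/2.2 = 0.000001744 W
  P_R7 = (11.89 - 11.67)²/560 = 0.00008372 W
  P_R8 = (11.67 - 0.3419)²/4300 = 0.02986 W
  P_R9 = (0.3419 - 0)²/8.2 = 0.01426 W
  P_R10 = (12 - 11.9)²/3.3 = 0.002962 W
  P_R11 = (11.97 - 11.81)²/15 = 0.001692 W
  P_R12 = (0.4366 - 0.4279)²/39 = 0.00000196 W
  P_R13 = (0.4346 - 0.4298)²/5.1 = 0.000004405 W
  P_R14 = (11.9 - 11.89)²/30 = 0.000004485 W
  P_R15 = (11.81 - 11.67)²/62 = 0.0003134 W
  P_R16 = (0.4279 - 0.3419)²/2.2 = 0.003357 W
  P_R17 = (0.4298 - 0)²/11000 = 0.0000168 W
P_total = P_R1 + P_R2 + P_R3 + P_R4 + P_R5 + P_R6 + P_R7 + P_R8 + P_R9 + P_R10 + P_R11 + P_R12 + P_R13 + P_R14 + P_R15 + P_R16 + P_R17 = 0.5008 W

Final answer: 0.5008 W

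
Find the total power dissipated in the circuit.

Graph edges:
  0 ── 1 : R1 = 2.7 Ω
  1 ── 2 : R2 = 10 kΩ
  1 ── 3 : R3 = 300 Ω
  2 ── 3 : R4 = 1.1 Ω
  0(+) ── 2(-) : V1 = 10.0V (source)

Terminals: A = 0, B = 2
Nodal analysis, taking node 2 as the 0 V reference.
Source V1 fixes V_0 = 10 V.
KCL at each unknown node (sum of currents leaving = 0; resistances in Ω):
  Node 1: (V_1 - 10)/2.7 + (V_1 - 0)/10000 + (V_1 - V_3)/300 = 0
  Node 3: (V_3 - V_1)/300 + (V_3 - 0)/1.1 = 0
Collecting terms (coefficients in siemens):
  0.3738·V_1 - 0.003333·V_3 = 3.704
  0.9124·V_3 - 0.003333·V_1 = 0
Determinant D = (0.3738)(0.9124) - (-0.003333)(-0.003333) = 0.3411
V_1 = [(3.704)(0.9124) - (-0.003333)(0)]/D = 9.908 V
V_3 = [(0.3738)(0) - (3.704)(-0.003333)]/D = 0.0362 V
Power in each resistor, P = (ΔV)²/R:
  P_R1 = (10 - 9.908)²/2.7 = 0.003103 W
  P_R2 = (9.908 - 0)²/10000 = 0.009818 W
  P_R3 = (9.908 - 0.0362)²/300 = 0.3249 W
  P_R4 = (0 - 0.0362)²/1.1 = 0.001191 W
P_total = P_R1 + P_R2 + P_R3 + P_R4 = 0.339 W

Final answer: 0.339 W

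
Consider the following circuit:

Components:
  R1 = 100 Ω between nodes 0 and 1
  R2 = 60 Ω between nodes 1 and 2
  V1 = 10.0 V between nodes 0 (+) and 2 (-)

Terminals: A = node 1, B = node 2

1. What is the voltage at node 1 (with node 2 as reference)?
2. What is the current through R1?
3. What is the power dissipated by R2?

Nodal analysis, taking node 2 as the 0 V reference.
Source V1 fixes V_0 = 10 V.
KCL at each unknown node (sum of currents leaving = 0; resistances in Ω):
  Node 1: (V_1 - 10)/100 + (V_1 - 0)/60 = 0
Collecting terms: 0.02667 × V_1 = 0.1  =>  V_1 = 3.75 V
Part 1:
  Read off the nodal solution: V_1 = 3.75 V
Part 2:
  I_R1 = (V_0 - V_1)/R1 = (10 - 3.75)/100 = 0.0625 A
  Magnitude: I_R1 = 0.0625 A
Part 3:
  I_R2 = (V_1 - V_2)/R2 = (3.75 - 0)/60 = 0.0625 A
  P_R2 = I_R2² × R2 = (0.0625)² × 60 = 0.2344 W

Final answers:
1. V_1 = 3.75 V
2. I_R1 = 0.0625 A
3. P_R2 = 0.2344 W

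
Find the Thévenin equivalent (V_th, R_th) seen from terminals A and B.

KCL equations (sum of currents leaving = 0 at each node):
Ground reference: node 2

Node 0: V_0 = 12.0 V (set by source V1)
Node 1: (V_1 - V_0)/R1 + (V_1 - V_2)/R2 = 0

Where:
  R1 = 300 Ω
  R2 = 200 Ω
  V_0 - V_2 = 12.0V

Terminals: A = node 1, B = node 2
Step 1 — V_th is the open-circuit voltage V_A - V_B (nothing connected across the terminals).
Nodal analysis, taking node 2 as the 0 V reference.
Source V1 fixes V_0 = 12 V.
KCL at each unknown node (sum of currents leaving = 0; resistances in Ω):
  Node 1: (V_1 - 12)/300 + (V_1 - 0)/200 = 0
Collecting terms: 0.008333 × V_1 = 0.04  =>  V_1 = 4.8 V
V_th = V_1 - V_2 = 4.8 - 0 = 4.8 V
Step 2 — R_th: zero the source — replace V1 by a short circuit (node 2 merges into node 0) — and find the resistance seen between A (node 1) and B (node 0).
Reduce the network between node 1 (A) and node 0 (B) by series/parallel combination:
  Rp1 = R1 ‖ R2 (parallel, both between nodes 0 and 1) = 1/(1/300 + 1/200) = 120 Ω
R_th = 120 Ω

Final answer: V_th = 4.8 V, R_th = 120 Ω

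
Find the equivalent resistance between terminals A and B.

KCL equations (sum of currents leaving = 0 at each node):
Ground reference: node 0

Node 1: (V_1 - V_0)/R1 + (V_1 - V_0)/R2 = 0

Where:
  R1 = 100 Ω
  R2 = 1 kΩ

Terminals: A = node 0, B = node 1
Reduce the network between node 0 (A) and node 1 (B) by series/parallel combination:
  Rp1 = R1 ‖ R2 (parallel, both between nodes 0 and 1) = 1/(1/100 + 1/1000) = 90.91 Ω
R_eq = 90.91 Ω

Final answer: 90.91 Ω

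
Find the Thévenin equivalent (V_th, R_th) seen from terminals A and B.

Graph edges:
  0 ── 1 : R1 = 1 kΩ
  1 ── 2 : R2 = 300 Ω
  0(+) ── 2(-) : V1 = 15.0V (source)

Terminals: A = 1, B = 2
Step 1 — V_th is the open-circuit voltage V_A - V_B (nothing connected across the terminals).
Nodal analysis, taking node 2 as the 0 V reference.
Source V1 fixes V_0 = 15 V.
KCL at each unknown node (sum of currents leaving = 0; resistances in Ω):
  Node 1: (V_1 - 15)/1000 + (V_1 - 0)/300 = 0
Collecting terms: 0.004333 × V_1 = 0.015  =>  V_1 = 3.462 V
V_th = V_1 - V_2 = 3.462 - 0 = 3.462 V
Step 2 — R_th: zero the source — replace V1 by a short circuit (node 2 merges into node 0) — and find the resistance seen between A (node 1) and B (node 0).
Reduce the network between node 1 (A) and node 0 (B) by series/parallel combination:
  Rp1 = R1 ‖ R2 (parallel, both between nodes 0 and 1) = 1/(1/1000 + 1/300) = 230.8 Ω
R_th = 230.8 Ω

Final answer: V_th = 3.462 V, R_th = 230.8 Ω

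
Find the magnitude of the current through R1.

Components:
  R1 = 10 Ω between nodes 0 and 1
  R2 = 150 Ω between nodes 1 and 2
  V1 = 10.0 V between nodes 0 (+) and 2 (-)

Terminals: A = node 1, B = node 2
Nodal analysis, taking node 2 as the 0 V reference.
Source V1 fixes V_0 = 10 V.
KCL at each unknown node (sum of currents leaving = 0; resistances in Ω):
  Node 1: (V_1 - 10)/10 + (V_1 - 0)/150 = 0
Collecting terms: 0.1067 × V_1 = 1  =>  V_1 = 9.375 V
I_R1 = (V_0 - V_1)/R1 = (10 - 9.375)/10 = 0.0625 A
|I_R1| = 0.0625 A

Final answer: |I_R1| = 0.0625 A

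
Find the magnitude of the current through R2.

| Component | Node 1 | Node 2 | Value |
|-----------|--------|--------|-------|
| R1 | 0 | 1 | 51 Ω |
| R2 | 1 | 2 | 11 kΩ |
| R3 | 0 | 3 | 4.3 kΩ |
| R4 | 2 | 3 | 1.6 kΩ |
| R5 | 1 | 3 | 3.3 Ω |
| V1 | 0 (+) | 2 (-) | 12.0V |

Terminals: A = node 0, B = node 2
Nodal analysis, taking node 2 as the 0 V reference.
Source V1 fixes V_0 = 12 V.
KCL at each unknown node (sum of currents leaving = 0; resistances in Ω):
  Node 1: (V_1 - 12)/51 + (V_1 - 0)/11000 + (V_1 - V_3)/3.3 = 0
  Node 3: (V_3 - 12)/4300 + (V_3 - 0)/1600 + (V_3 - V_1)/3.3 = 0
Collecting terms (coefficients in siemens):
  0.3227·V_1 - 0.303·V_3 = 0.2353
  0.3039·V_3 - 0.303·V_1 = 0.002791
Determinant D = (0.3227)(0.3039) - (-0.303)(-0.303) = 0.006246
V_1 = [(0.2353)(0.3039) - (-0.303)(0.002791)]/D = 11.58 V
V_3 = [(0.3227)(0.002791) - (0.2353)(-0.303)]/D = 11.56 V
I_R2 = (V_1 - V_2)/R2 = (11.58 - 0)/11000 = 0.001053 A
|I_R2| = 0.001053 A

Final answer: |I_R2| = 0.001053 A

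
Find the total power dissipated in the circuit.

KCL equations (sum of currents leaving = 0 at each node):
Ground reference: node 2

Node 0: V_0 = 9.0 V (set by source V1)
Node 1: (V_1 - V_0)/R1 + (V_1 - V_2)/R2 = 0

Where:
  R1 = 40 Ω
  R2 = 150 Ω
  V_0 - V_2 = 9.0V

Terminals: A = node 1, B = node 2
Nodal analysis, taking node 2 as the 0 V reference.
Source V1 fixes V_0 = 9 V.
KCL at each unknown node (sum of currents leaving = 0; resistances in Ω):
  Node 1: (V_1 - 9)/40 + (V_1 - 0)/150 = 0
Collecting terms: 0.03167 × V_1 = 0.225  =>  V_1 = 7.105 V
Power in each resistor, P = (ΔV)²/R:
  P_R1 = (9 - 7.105)²/40 = 0.08975 W
  P_R2 = (7.105 - 0)²/150 = 0.3366 W
P_total = P_R1 + P_R2 = 0.4263 W

Final answer: 0.4263 W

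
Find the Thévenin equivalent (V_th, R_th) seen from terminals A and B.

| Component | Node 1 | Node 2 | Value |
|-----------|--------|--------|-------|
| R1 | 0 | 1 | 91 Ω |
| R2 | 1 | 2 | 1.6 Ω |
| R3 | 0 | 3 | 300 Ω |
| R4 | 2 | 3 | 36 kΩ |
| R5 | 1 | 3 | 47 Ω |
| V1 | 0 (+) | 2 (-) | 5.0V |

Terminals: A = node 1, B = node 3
Step 1 — V_th is the open-circuit voltage V_A - V_B (nothing connected across the terminals).
Nodal analysis, taking node 2 as the 0 V reference.
Source V1 fixes V_0 = 5 V.
KCL at each unknown node (sum of currents leaving = 0; resistances in Ω):
  Node 1: (V_1 - 5)/91 + (V_1 - 0)/1.6 + (V_1 - V_3)/47 = 0
  Node 3: (V_3 - 5)/300 + (V_3 - 0)/36000 + (V_3 - V_1)/47 = 0
Collecting terms (coefficients in siemens):
  0.6573·V_1 - 0.02128·V_3 = 0.05495
  0.02464·V_3 - 0.02128·V_1 = 0.01667
Determinant D = (0.6573)(0.02464) - (-0.02128)(-0.02128) = 0.01574
V_1 = [(0.05495)(0.02464) - (-0.02128)(0.01667)]/D = 0.1085 V
V_3 = [(0.6573)(0.01667) - (0.05495)(-0.02128)]/D = 0.7702 V
V_th = V_1 - V_3 = 0.1085 - 0.7702 = -0.6617 V
Step 2 — R_th: zero the source — replace V1 by a short circuit (node 2 merges into node 0) — and find the resistance seen between A (node 1) and B (node 3).
Reduce the network between node 1 (A) and node 3 (B) by series/parallel combination:
  Rp1 = R1 ‖ R2 (parallel, both between nodes 0 and 1) = 1/(1/91 + 1/1.6) = 1.572 Ω
  Rp2 = R3 ‖ R4 (parallel, both between nodes 0 and 3) = 1/(1/300 + 1/36000) = 297.5 Ω
  Rs1 = Rp1 + Rp2 (series, joined only at node 0) = 1.572 + 297.5 = 299.1 Ω
  Rp3 = R5 ‖ Rs1 (parallel, both between nodes 1 and 3) = 1/(1/47 + 1/299.1) = 40.62 Ω
R_th = 40.62 Ω

Final answer: V_th = -0.6617 V, R_th = 40.62 Ω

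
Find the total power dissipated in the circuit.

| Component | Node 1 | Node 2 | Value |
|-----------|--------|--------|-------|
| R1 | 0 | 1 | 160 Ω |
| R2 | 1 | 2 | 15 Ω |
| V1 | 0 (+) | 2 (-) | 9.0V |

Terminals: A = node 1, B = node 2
Nodal analysis, taking node 2 as the 0 V reference.
Source V1 fixes V_0 = 9 V.
KCL at each unknown node (sum of currents leaving = 0; resistances in Ω):
  Node 1: (V_1 - 9)/160 + (V_1 - 0)/15 = 0
Collecting terms: 0.07292 × V_1 = 0.05625  =>  V_1 = 0.7714 V
Power in each resistor, P = (ΔV)²/R:
  P_R1 = (9 - 0.7714)²/160 = 0.4232 W
  P_R2 = (0.7714 - 0)²/15 = 0.03967 W
P_total = P_R1 + P_R2 = 0.4629 W

Final answer: 0.4629 W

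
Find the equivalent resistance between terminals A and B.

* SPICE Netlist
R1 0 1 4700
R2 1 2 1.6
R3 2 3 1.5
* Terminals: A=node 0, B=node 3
Reduce the network between node 0 (A) and node 3 (B) by series/parallel combination:
  Rs1 = R1 + R2 (series, joined only at node 1) = 4700 + 1.6 = 4702 Ω
  Rs2 = R3 + Rs1 (series, joined only at node 2) = 1.5 + 4702 = 4703 Ω
R_eq = 4.703 kΩ

Final answer: 4.703 kΩ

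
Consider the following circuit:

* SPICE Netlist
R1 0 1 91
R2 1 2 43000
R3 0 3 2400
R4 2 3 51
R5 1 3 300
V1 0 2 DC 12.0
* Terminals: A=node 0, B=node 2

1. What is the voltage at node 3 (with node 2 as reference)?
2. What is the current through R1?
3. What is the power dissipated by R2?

Nodal analysis, taking node 2 as the 0 V reference.
Source V1 fixes V_0 = 12 V.
KCL at each unknown node (sum of currents leaving = 0; resistances in Ω):
  Node 1: (V_1 - 12)/91 + (V_1 - 0)/43000 + (V_1 - V_3)/300 = 0
  Node 3: (V_3 - 12)/2400 + (V_3 - 0)/51 + (V_3 - V_1)/300 = 0
Collecting terms (coefficients in siemens):
  0.01435·V_1 - 0.003333·V_3 = 0.1319
  0.02336·V_3 - 0.003333·V_1 = 0.005
Determinant D = (0.01435)(0.02336) - (-0.003333)(-0.003333) = 0.000324
V_1 = [(0.1319)(0.02336) - (-0.003333)(0.005)]/D = 9.559 V
V_3 = [(0.01435)(0.005) - (0.1319)(-0.003333)]/D = 1.578 V
Part 1:
  Read off the nodal solution: V_3 = 1.578 V
Part 2:
  I_R1 = (V_0 - V_1)/R1 = (12 - 9.559)/91 = 0.02682 A
  Magnitude: I_R1 = 0.02682 A
Part 3:
  I_R2 = (V_1 - V_2)/R2 = (9.559 - 0)/43000 = 0.0002223 A
  P_R2 = I_R2² × R2 = (0.0002223)² × 43000 = 0.002125 W

Final answers:
1. V_3 = 1.578 V
2. I_R1 = 0.02682 A
3. P_R2 = 0.002125 W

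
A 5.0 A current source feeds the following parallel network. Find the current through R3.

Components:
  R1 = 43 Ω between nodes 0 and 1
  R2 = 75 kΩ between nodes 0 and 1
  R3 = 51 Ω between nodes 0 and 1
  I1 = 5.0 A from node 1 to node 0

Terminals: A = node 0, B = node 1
All resistors sit directly between nodes 0 and 1, so they are in parallel and share one voltage V; the full source current 5 A splits among them.
1/R_par = 1/43 + 1/75000 + 1/51 = 0.04288 S  =>  R_par = 23.32 Ω
V = I × R_par = 5 × 23.32 = 116.6 V
I_R3 = V/R3 = 116.6/51 = 2.287 A

Final answer: 2.287 A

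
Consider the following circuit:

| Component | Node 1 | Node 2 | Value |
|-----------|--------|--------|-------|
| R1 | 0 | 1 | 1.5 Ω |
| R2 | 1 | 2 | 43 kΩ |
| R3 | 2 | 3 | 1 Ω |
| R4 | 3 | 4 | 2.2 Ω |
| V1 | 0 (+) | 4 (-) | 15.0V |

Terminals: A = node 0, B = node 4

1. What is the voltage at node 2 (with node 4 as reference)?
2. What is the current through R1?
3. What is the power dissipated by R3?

Nodal analysis, taking node 4 as the 0 V reference.
Source V1 fixes V_0 = 15 V.
KCL at each unknown node (sum of currents leaving = 0; resistances in Ω):
  Node 1: (V_1 - 15)/1.5 + (V_1 - V_2)/43000 = 0
  Node 2: (V_2 - V_1)/43000 + (V_2 - V_3)/1 = 0
  Node 3: (V_3 - V_2)/1 + (V_3 - 0)/2.2 = 0
Collecting terms (coefficients in siemens):
  0.6667·V_1 - 0.00002326·V_2 = 10
  1·V_2 - 0.00002326·V_1 - 1·V_3 = 0
  1.455·V_3 - 1·V_2 = 0
Solving these 3 simultaneous equations (Gaussian elimination) gives:
  V_1 = 15 V, V_2 = 0.001116 V, V_3 = 0.0007674 V
Part 1:
  Read off the nodal solution: V_2 = 0.001116 V
Part 2:
  I_R1 = (V_0 - V_1)/R1 = (15 - 15)/1.5 = 0.0003488 A
  Magnitude: I_R1 = 0.0003488 A
Part 3:
  I_R3 = (V_2 - V_3)/R3 = (0.001116 - 0.0007674)/1 = 0.0003488 A
  P_R3 = I_R3² × R3 = (0.0003488)² × 1 = 0.0000001217 W

Final answers:
1. V_2 = 0.001116 V
2. I_R1 = 0.0003488 A
3. P_R3 = 1.217e-07 W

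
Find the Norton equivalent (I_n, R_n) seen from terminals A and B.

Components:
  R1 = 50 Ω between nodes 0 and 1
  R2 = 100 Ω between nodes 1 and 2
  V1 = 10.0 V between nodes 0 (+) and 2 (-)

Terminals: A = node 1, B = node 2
Find the Thévenin equivalent first; then I_n = V_th/R_th and R_n = R_th.
Step 1 — V_th is the open-circuit voltage V_A - V_B (nothing connected across the terminals).
Nodal analysis, taking node 2 as the 0 V reference.
Source V1 fixes V_0 = 10 V.
KCL at each unknown node (sum of currents leaving = 0; resistances in Ω):
  Node 1: (V_1 - 10)/50 + (V_1 - 0)/100 = 0
Collecting terms: 0.03 × V_1 = 0.2  =>  V_1 = 6.667 V
V_th = V_1 - V_2 = 6.667 - 0 = 6.667 V
Step 2 — R_th: zero the source — replace V1 by a short circuit (node 2 merges into node 0) — and find the resistance seen between A (node 1) and B (node 0).
Reduce the network between node 1 (A) and node 0 (B) by series/parallel combination:
  Rp1 = R1 ‖ R2 (parallel, both between nodes 0 and 1) = 1/(1/50 + 1/100) = 33.33 Ω
R_th = 33.33 Ω
I_n = V_th/R_th = 6.667/33.33 = 0.2 A, and R_n = R_th = 33.33 Ω

Final answer: I_n = 0.2 A, R_n = 33.33 Ω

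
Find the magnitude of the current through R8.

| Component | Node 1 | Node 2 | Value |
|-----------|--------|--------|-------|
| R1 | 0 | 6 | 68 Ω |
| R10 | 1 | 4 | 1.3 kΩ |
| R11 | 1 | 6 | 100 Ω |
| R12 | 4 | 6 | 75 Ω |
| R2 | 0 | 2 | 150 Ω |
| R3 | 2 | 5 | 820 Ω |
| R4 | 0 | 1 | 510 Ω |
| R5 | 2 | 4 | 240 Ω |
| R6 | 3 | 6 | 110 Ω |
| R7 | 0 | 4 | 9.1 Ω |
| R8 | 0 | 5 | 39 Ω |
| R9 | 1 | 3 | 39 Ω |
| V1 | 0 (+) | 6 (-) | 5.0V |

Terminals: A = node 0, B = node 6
Nodal analysis, taking node 6 as the 0 V reference.
Source V1 fixes V_0 = 5 V.
KCL at each unknown node (sum of currents leaving = 0; resistances in Ω):
  Node 1: (V_1 - 5)/510 + (V_1 - V_3)/39 + (V_1 - V_4)/1300 + (V_1 - 0)/100 = 0
  Node 2: (V_2 - 5)/150 + (V_2 - V_5)/820 + (V_2 - V_4)/240 = 0
  Node 3: (V_3 - 0)/110 + (V_3 - V_1)/39 = 0
  Node 4: (V_4 - V_2)/240 + (V_4 - 5)/9.1 + (V_4 - V_1)/1300 + (V_4 - 0)/75 = 0
  Node 5: (V_5 - V_2)/820 + (V_5 - 5)/39 = 0
Collecting terms (coefficients in siemens):
  0.03837·V_1 - 0.02564·V_3 - 0.0007692·V_4 = 0.009804
  0.01205·V_2 - 0.004167·V_4 - 0.00122·V_5 = 0.03333
  0.03473·V_3 - 0.02564·V_1 = 0
  0.1282·V_4 - 0.0007692·V_1 - 0.004167·V_2 = 0.5495
  0.02686·V_5 - 0.00122·V_2 = 0.1282
Solving these 5 simultaneous equations (Gaussian elimination) gives:
  V_1 = 0.6803 V, V_2 = 4.808 V, V_3 = 0.5022 V, V_4 = 4.448 V
  V_5 = 4.991 V
I_R8 = (V_0 - V_5)/R8 = (5 - 4.991)/39 = 0.0002233 A
|I_R8| = 0.0002233 A

Final answer: |I_R8| = 0.0002233 A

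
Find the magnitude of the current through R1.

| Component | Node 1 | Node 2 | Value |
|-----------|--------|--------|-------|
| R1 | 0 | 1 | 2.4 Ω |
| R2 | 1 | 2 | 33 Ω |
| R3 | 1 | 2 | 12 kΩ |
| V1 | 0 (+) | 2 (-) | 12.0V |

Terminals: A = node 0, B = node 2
Nodal analysis, taking node 2 as the 0 V reference.
Source V1 fixes V_0 = 12 V.
KCL at each unknown node (sum of currents leaving = 0; resistances in Ω):
  Node 1: (V_1 - 12)/2.4 + (V_1 - 0)/33 + (V_1 - 0)/12000 = 0
Collecting terms: 0.4471 × V_1 = 5  =>  V_1 = 11.18 V
I_R1 = (V_0 - V_1)/R1 = (12 - 11.18)/2.4 = 0.3399 A
|I_R1| = 0.3399 A

Final answer: |I_R1| = 0.3399 A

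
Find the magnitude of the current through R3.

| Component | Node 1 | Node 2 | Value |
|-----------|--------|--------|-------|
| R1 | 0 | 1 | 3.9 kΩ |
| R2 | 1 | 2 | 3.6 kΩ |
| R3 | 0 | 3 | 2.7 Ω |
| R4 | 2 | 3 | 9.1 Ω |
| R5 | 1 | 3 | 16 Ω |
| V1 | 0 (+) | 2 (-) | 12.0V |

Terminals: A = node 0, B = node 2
Nodal analysis, taking node 2 as the 0 V reference.
Source V1 fixes V_0 = 12 V.
KCL at each unknown node (sum of currents leaving = 0; resistances in Ω):
  Node 1: (V_1 - 12)/3900 + (V_1 - 0)/3600 + (V_1 - V_3)/16 = 0
  Node 3: (V_3 - 12)/2.7 + (V_3 - 0)/9.1 + (V_3 - V_1)/16 = 0
Collecting terms (coefficients in siemens):
  0.06303·V_1 - 0.0625·V_3 = 0.003077
  0.5428·V_3 - 0.0625·V_1 = 4.444
Determinant D = (0.06303)(0.5428) - (-0.0625)(-0.0625) = 0.03031
V_1 = [(0.003077)(0.5428) - (-0.0625)(4.444)]/D = 9.221 V
V_3 = [(0.06303)(4.444) - (0.003077)(-0.0625)]/D = 9.25 V
I_R3 = (V_0 - V_3)/R3 = (12 - 9.25)/2.7 = 1.018 A
|I_R3| = 1.018 A

Final answer: |I_R3| = 1.018 A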